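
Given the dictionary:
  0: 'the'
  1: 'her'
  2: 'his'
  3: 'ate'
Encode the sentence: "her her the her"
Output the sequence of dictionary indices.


Look up each word in the dictionary:
  'her' -> 1
  'her' -> 1
  'the' -> 0
  'her' -> 1

Encoded: [1, 1, 0, 1]


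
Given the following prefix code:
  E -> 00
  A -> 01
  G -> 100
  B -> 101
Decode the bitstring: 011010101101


Decoding step by step:
Bits 01 -> A
Bits 101 -> B
Bits 01 -> A
Bits 01 -> A
Bits 101 -> B


Decoded message: ABAAB


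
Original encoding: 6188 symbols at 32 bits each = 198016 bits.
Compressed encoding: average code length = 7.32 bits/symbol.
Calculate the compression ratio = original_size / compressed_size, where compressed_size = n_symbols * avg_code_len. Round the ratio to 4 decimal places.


original_size = n_symbols * orig_bits = 6188 * 32 = 198016 bits
compressed_size = n_symbols * avg_code_len = 6188 * 7.32 = 45296.16 bits
ratio = original_size / compressed_size = 198016 / 45296.16 = 4.3716

Compression ratio = 4.3716


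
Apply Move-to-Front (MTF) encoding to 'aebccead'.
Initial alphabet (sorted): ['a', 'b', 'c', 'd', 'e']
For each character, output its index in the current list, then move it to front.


MTF encoding:
'a': index 0 in ['a', 'b', 'c', 'd', 'e'] -> ['a', 'b', 'c', 'd', 'e']
'e': index 4 in ['a', 'b', 'c', 'd', 'e'] -> ['e', 'a', 'b', 'c', 'd']
'b': index 2 in ['e', 'a', 'b', 'c', 'd'] -> ['b', 'e', 'a', 'c', 'd']
'c': index 3 in ['b', 'e', 'a', 'c', 'd'] -> ['c', 'b', 'e', 'a', 'd']
'c': index 0 in ['c', 'b', 'e', 'a', 'd'] -> ['c', 'b', 'e', 'a', 'd']
'e': index 2 in ['c', 'b', 'e', 'a', 'd'] -> ['e', 'c', 'b', 'a', 'd']
'a': index 3 in ['e', 'c', 'b', 'a', 'd'] -> ['a', 'e', 'c', 'b', 'd']
'd': index 4 in ['a', 'e', 'c', 'b', 'd'] -> ['d', 'a', 'e', 'c', 'b']


Output: [0, 4, 2, 3, 0, 2, 3, 4]


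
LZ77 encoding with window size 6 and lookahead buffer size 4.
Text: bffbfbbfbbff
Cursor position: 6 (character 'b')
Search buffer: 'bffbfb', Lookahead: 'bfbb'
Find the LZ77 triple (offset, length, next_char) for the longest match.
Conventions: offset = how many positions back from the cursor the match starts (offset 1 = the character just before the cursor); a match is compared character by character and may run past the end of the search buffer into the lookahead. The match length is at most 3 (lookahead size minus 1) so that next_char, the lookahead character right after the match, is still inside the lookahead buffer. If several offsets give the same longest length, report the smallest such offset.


Try each offset into the search buffer:
  offset=1 (pos 5, char 'b'): match length 1
  offset=2 (pos 4, char 'f'): match length 0
  offset=3 (pos 3, char 'b'): match length 3
  offset=4 (pos 2, char 'f'): match length 0
  offset=5 (pos 1, char 'f'): match length 0
  offset=6 (pos 0, char 'b'): match length 2
Longest match has length 3 at offset 3.
next_char = character at position 6 + 3 = 9 -> 'b'

Best match: offset=3, length=3 (matching 'bfb' starting at position 3)
LZ77 triple: (3, 3, 'b')


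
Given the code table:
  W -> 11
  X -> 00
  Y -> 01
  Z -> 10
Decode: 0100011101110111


Decoding:
01 -> Y
00 -> X
01 -> Y
11 -> W
01 -> Y
11 -> W
01 -> Y
11 -> W


Result: YXYWYWYW


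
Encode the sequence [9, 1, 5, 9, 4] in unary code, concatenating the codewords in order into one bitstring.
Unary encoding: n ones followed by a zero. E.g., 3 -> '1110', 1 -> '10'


Encode each number as n ones followed by a terminating 0:
  9 -> 1111111110 (10 bits)
  1 -> 10 (2 bits)
  5 -> 111110 (6 bits)
  9 -> 1111111110 (10 bits)
  4 -> 11110 (5 bits)
Total length = 10 + 2 + 6 + 10 + 5 = 33 bits.

Unary([9, 1, 5, 9, 4]) = 111111111010111110111111111011110 (33 bits)


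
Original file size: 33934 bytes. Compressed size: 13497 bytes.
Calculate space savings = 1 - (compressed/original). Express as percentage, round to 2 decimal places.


ratio = compressed/original = 13497/33934 = 0.397743
savings = 1 - ratio = 1 - 0.397743 = 0.602257
as a percentage: 0.602257 * 100 = 60.23%

Space savings = 1 - 13497/33934 = 60.23%


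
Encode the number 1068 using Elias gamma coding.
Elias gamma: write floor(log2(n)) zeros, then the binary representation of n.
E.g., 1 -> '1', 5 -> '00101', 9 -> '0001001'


num_bits = floor(log2(1068)) + 1 = 11
leading_zeros = num_bits - 1 = 10
binary(1068) = 10000101100

Elias gamma(1068) = '0000000000' + '10000101100' = 000000000010000101100 (21 bits)


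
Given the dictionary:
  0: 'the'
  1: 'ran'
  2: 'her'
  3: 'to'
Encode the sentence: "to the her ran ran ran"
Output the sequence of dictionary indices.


Look up each word in the dictionary:
  'to' -> 3
  'the' -> 0
  'her' -> 2
  'ran' -> 1
  'ran' -> 1
  'ran' -> 1

Encoded: [3, 0, 2, 1, 1, 1]


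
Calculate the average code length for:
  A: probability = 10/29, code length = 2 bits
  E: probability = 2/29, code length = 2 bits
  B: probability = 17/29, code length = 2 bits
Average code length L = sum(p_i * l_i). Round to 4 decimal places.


Weighted contributions p_i * l_i:
  A: (10/29) * 2 = 20/29
  E: (2/29) * 2 = 4/29
  B: (17/29) * 2 = 34/29
Sum = (20 + 4 + 34)/29 = 58/29

L = 58/29 = 2.0000 bits/symbol


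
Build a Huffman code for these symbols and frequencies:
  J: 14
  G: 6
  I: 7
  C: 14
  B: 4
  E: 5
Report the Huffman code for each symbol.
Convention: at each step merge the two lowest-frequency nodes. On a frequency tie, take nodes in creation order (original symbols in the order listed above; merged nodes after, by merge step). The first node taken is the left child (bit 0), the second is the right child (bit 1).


Huffman tree construction:
Step 1: Merge B(4) + E(5) = 9
Step 2: Merge G(6) + I(7) = 13
Step 3: Merge (B+E)(9) + (G+I)(13) = 22
Step 4: Merge J(14) + C(14) = 28
Step 5: Merge ((B+E)+(G+I))(22) + (J+C)(28) = 50
Read each symbol's code off the tree from the root (left child = 0, right child = 1).

Codes:
  J: 10 (length 2)
  G: 010 (length 3)
  I: 011 (length 3)
  C: 11 (length 2)
  B: 000 (length 3)
  E: 001 (length 3)
Average code length: 122/50 = 2.4400 bits/symbol


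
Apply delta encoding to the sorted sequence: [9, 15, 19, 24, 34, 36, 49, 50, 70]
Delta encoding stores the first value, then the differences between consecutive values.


First value: 9
Deltas:
  15 - 9 = 6
  19 - 15 = 4
  24 - 19 = 5
  34 - 24 = 10
  36 - 34 = 2
  49 - 36 = 13
  50 - 49 = 1
  70 - 50 = 20


Delta encoded: [9, 6, 4, 5, 10, 2, 13, 1, 20]


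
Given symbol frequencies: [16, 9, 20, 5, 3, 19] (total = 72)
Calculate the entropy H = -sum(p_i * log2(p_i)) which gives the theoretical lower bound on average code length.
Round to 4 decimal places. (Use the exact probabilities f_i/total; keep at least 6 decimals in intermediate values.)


Per-symbol terms -p_i * log2(p_i) with p_i = f_i/72:
  p = 16/72 = 0.222222: log2(p) = -2.169925, -p*log2(p) = 0.482206
  p = 9/72 = 0.125000: log2(p) = -3.000000, -p*log2(p) = 0.375000
  p = 20/72 = 0.277778: log2(p) = -1.847997, -p*log2(p) = 0.513332
  p = 5/72 = 0.069444: log2(p) = -3.847997, -p*log2(p) = 0.267222
  p = 3/72 = 0.041667: log2(p) = -4.584963, -p*log2(p) = 0.191040
  p = 19/72 = 0.263889: log2(p) = -1.921997, -p*log2(p) = 0.507194
H = 0.482206 + 0.375000 + 0.513332 + 0.267222 + 0.191040 + 0.507194 = 2.335994

H = 2.336 bits/symbol


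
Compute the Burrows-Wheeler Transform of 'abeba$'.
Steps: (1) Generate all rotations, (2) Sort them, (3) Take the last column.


Rotations (sorted):
  0: $abeba -> last char: a
  1: a$abeb -> last char: b
  2: abeba$ -> last char: $
  3: ba$abe -> last char: e
  4: beba$a -> last char: a
  5: eba$ab -> last char: b


BWT = ab$eab


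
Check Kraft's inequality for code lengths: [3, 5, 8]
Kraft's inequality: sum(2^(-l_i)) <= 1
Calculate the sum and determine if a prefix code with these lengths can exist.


Sum = 2^(-3) + 2^(-5) + 2^(-8)
    = 0.125 + 0.03125 + 0.00390625
    = 41/256 = 0.16015625
Since 0.16015625 <= 1, Kraft's inequality IS satisfied.
A prefix code with these lengths CAN exist.

Kraft sum = 0.16015625. Satisfied.


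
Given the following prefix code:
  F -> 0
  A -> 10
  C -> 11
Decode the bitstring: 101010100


Decoding step by step:
Bits 10 -> A
Bits 10 -> A
Bits 10 -> A
Bits 10 -> A
Bits 0 -> F


Decoded message: AAAAF


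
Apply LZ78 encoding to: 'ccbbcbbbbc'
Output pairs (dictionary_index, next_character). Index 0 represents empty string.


LZ78 encoding steps:
Dictionary: {0: ''}
Step 1: w='' (idx 0), next='c' -> output (0, 'c'), add 'c' as idx 1
Step 2: w='c' (idx 1), next='b' -> output (1, 'b'), add 'cb' as idx 2
Step 3: w='' (idx 0), next='b' -> output (0, 'b'), add 'b' as idx 3
Step 4: w='cb' (idx 2), next='b' -> output (2, 'b'), add 'cbb' as idx 4
Step 5: w='b' (idx 3), next='b' -> output (3, 'b'), add 'bb' as idx 5
Step 6: w='c' (idx 1), end of input -> output (1, '')


Encoded: [(0, 'c'), (1, 'b'), (0, 'b'), (2, 'b'), (3, 'b'), (1, '')]


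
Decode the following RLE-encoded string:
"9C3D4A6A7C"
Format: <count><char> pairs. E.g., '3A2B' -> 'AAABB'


Expanding each <count><char> pair:
  9C -> 'CCCCCCCCC'
  3D -> 'DDD'
  4A -> 'AAAA'
  6A -> 'AAAAAA'
  7C -> 'CCCCCCC'

Decoded = CCCCCCCCCDDDAAAAAAAAAACCCCCCC


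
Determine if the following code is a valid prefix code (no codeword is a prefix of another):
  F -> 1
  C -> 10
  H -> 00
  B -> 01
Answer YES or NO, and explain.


Checking each pair (does one codeword prefix another?):
  F='1' vs C='10': prefix -- VIOLATION

NO -- this is NOT a valid prefix code. F (1) is a prefix of C (10).


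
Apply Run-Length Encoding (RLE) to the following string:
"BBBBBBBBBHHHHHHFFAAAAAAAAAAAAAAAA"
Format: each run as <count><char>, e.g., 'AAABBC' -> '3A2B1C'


Scanning runs left to right:
  i=0: run of 'B' x 9 -> '9B'
  i=9: run of 'H' x 6 -> '6H'
  i=15: run of 'F' x 2 -> '2F'
  i=17: run of 'A' x 16 -> '16A'

RLE = 9B6H2F16A


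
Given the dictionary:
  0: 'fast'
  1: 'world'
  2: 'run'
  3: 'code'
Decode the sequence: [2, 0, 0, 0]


Look up each index in the dictionary:
  2 -> 'run'
  0 -> 'fast'
  0 -> 'fast'
  0 -> 'fast'

Decoded: "run fast fast fast"


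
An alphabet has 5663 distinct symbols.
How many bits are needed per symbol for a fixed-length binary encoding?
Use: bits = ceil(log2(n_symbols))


log2(5663) = 12.4674
Bracket: 2^12 = 4096 < 5663 <= 2^13 = 8192
So ceil(log2(5663)) = 13

bits = ceil(log2(5663)) = ceil(12.4674) = 13 bits


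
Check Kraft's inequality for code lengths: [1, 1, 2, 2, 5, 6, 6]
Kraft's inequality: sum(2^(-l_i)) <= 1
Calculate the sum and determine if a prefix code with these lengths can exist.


Sum = 2^(-1) + 2^(-1) + 2^(-2) + 2^(-2) + 2^(-5) + 2^(-6) + 2^(-6)
    = 0.5 + 0.5 + 0.25 + 0.25 + 0.03125 + 0.015625 + 0.015625
    = 100/64 = 1.5625
Since 1.5625 > 1, Kraft's inequality is NOT satisfied.
A prefix code with these lengths CANNOT exist.

Kraft sum = 1.5625. Not satisfied.


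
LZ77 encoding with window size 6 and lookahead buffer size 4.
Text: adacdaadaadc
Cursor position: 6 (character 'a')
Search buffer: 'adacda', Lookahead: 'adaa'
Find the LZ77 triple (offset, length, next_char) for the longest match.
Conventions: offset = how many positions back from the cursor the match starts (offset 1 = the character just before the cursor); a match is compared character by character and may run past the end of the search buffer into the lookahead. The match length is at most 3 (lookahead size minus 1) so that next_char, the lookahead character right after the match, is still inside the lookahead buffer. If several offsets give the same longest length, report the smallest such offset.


Try each offset into the search buffer:
  offset=1 (pos 5, char 'a'): match length 1
  offset=2 (pos 4, char 'd'): match length 0
  offset=3 (pos 3, char 'c'): match length 0
  offset=4 (pos 2, char 'a'): match length 1
  offset=5 (pos 1, char 'd'): match length 0
  offset=6 (pos 0, char 'a'): match length 3
Longest match has length 3 at offset 6.
next_char = character at position 6 + 3 = 9 -> 'a'

Best match: offset=6, length=3 (matching 'ada' starting at position 0)
LZ77 triple: (6, 3, 'a')


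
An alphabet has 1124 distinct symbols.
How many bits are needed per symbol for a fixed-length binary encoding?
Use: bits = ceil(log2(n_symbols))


log2(1124) = 10.1344
Bracket: 2^10 = 1024 < 1124 <= 2^11 = 2048
So ceil(log2(1124)) = 11

bits = ceil(log2(1124)) = ceil(10.1344) = 11 bits


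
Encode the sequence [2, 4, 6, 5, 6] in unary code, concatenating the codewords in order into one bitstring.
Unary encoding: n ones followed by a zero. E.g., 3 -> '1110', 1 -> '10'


Encode each number as n ones followed by a terminating 0:
  2 -> 110 (3 bits)
  4 -> 11110 (5 bits)
  6 -> 1111110 (7 bits)
  5 -> 111110 (6 bits)
  6 -> 1111110 (7 bits)
Total length = 3 + 5 + 7 + 6 + 7 = 28 bits.

Unary([2, 4, 6, 5, 6]) = 1101111011111101111101111110 (28 bits)


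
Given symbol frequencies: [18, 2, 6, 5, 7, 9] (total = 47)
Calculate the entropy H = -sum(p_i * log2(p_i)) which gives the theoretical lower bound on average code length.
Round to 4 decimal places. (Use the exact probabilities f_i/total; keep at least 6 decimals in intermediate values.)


Per-symbol terms -p_i * log2(p_i) with p_i = f_i/47:
  p = 18/47 = 0.382979: log2(p) = -1.384664, -p*log2(p) = 0.530297
  p = 2/47 = 0.042553: log2(p) = -4.554589, -p*log2(p) = 0.193812
  p = 6/47 = 0.127660: log2(p) = -2.969626, -p*log2(p) = 0.379101
  p = 5/47 = 0.106383: log2(p) = -3.232661, -p*log2(p) = 0.343900
  p = 7/47 = 0.148936: log2(p) = -2.747234, -p*log2(p) = 0.409163
  p = 9/47 = 0.191489: log2(p) = -2.384664, -p*log2(p) = 0.456638
H = 0.530297 + 0.193812 + 0.379101 + 0.343900 + 0.409163 + 0.456638 = 2.312911

H = 2.3129 bits/symbol


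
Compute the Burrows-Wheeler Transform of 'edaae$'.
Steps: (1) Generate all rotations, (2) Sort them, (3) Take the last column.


Rotations (sorted):
  0: $edaae -> last char: e
  1: aae$ed -> last char: d
  2: ae$eda -> last char: a
  3: daae$e -> last char: e
  4: e$edaa -> last char: a
  5: edaae$ -> last char: $


BWT = edaea$


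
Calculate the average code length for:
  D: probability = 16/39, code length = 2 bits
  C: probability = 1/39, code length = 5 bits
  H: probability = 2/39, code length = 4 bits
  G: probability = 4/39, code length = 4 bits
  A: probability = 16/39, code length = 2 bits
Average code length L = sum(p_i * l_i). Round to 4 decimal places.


Weighted contributions p_i * l_i:
  D: (16/39) * 2 = 32/39
  C: (1/39) * 5 = 5/39
  H: (2/39) * 4 = 8/39
  G: (4/39) * 4 = 16/39
  A: (16/39) * 2 = 32/39
Sum = (32 + 5 + 8 + 16 + 32)/39 = 93/39

L = 93/39 = 2.3846 bits/symbol


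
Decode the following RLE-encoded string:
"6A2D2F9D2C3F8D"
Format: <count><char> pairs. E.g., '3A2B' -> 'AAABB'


Expanding each <count><char> pair:
  6A -> 'AAAAAA'
  2D -> 'DD'
  2F -> 'FF'
  9D -> 'DDDDDDDDD'
  2C -> 'CC'
  3F -> 'FFF'
  8D -> 'DDDDDDDD'

Decoded = AAAAAADDFFDDDDDDDDDCCFFFDDDDDDDD


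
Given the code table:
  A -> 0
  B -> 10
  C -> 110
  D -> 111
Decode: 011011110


Decoding:
0 -> A
110 -> C
111 -> D
10 -> B


Result: ACDB


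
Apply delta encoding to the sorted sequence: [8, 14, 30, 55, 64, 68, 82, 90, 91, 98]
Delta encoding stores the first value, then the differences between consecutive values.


First value: 8
Deltas:
  14 - 8 = 6
  30 - 14 = 16
  55 - 30 = 25
  64 - 55 = 9
  68 - 64 = 4
  82 - 68 = 14
  90 - 82 = 8
  91 - 90 = 1
  98 - 91 = 7


Delta encoded: [8, 6, 16, 25, 9, 4, 14, 8, 1, 7]


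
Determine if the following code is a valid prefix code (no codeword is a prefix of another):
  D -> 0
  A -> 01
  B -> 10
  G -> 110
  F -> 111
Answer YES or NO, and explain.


Checking each pair (does one codeword prefix another?):
  D='0' vs A='01': prefix -- VIOLATION

NO -- this is NOT a valid prefix code. D (0) is a prefix of A (01).


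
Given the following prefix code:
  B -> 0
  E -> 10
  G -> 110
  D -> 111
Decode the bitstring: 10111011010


Decoding step by step:
Bits 10 -> E
Bits 111 -> D
Bits 0 -> B
Bits 110 -> G
Bits 10 -> E


Decoded message: EDBGE


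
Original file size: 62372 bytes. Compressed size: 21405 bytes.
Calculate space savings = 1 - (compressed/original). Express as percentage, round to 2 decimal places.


ratio = compressed/original = 21405/62372 = 0.343183
savings = 1 - ratio = 1 - 0.343183 = 0.656817
as a percentage: 0.656817 * 100 = 65.68%

Space savings = 1 - 21405/62372 = 65.68%


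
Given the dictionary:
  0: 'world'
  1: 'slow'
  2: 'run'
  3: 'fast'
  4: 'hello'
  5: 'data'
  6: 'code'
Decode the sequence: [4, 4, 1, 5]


Look up each index in the dictionary:
  4 -> 'hello'
  4 -> 'hello'
  1 -> 'slow'
  5 -> 'data'

Decoded: "hello hello slow data"


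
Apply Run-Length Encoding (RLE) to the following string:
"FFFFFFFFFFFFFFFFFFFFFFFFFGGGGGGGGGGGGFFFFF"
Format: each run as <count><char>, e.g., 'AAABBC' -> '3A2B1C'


Scanning runs left to right:
  i=0: run of 'F' x 25 -> '25F'
  i=25: run of 'G' x 12 -> '12G'
  i=37: run of 'F' x 5 -> '5F'

RLE = 25F12G5F


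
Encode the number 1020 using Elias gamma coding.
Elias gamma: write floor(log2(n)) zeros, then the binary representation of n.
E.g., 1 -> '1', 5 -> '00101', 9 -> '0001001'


num_bits = floor(log2(1020)) + 1 = 10
leading_zeros = num_bits - 1 = 9
binary(1020) = 1111111100

Elias gamma(1020) = '000000000' + '1111111100' = 0000000001111111100 (19 bits)


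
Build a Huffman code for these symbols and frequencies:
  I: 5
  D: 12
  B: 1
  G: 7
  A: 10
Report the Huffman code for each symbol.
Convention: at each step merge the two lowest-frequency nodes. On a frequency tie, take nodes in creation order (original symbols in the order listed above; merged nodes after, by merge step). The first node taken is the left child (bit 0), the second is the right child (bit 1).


Huffman tree construction:
Step 1: Merge B(1) + I(5) = 6
Step 2: Merge (B+I)(6) + G(7) = 13
Step 3: Merge A(10) + D(12) = 22
Step 4: Merge ((B+I)+G)(13) + (A+D)(22) = 35
Read each symbol's code off the tree from the root (left child = 0, right child = 1).

Codes:
  I: 001 (length 3)
  D: 11 (length 2)
  B: 000 (length 3)
  G: 01 (length 2)
  A: 10 (length 2)
Average code length: 76/35 = 2.1714 bits/symbol


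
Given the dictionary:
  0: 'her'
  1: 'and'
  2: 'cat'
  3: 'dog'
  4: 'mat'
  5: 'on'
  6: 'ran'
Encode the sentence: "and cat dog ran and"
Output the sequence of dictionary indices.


Look up each word in the dictionary:
  'and' -> 1
  'cat' -> 2
  'dog' -> 3
  'ran' -> 6
  'and' -> 1

Encoded: [1, 2, 3, 6, 1]


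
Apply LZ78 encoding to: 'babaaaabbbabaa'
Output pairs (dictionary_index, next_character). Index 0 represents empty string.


LZ78 encoding steps:
Dictionary: {0: ''}
Step 1: w='' (idx 0), next='b' -> output (0, 'b'), add 'b' as idx 1
Step 2: w='' (idx 0), next='a' -> output (0, 'a'), add 'a' as idx 2
Step 3: w='b' (idx 1), next='a' -> output (1, 'a'), add 'ba' as idx 3
Step 4: w='a' (idx 2), next='a' -> output (2, 'a'), add 'aa' as idx 4
Step 5: w='a' (idx 2), next='b' -> output (2, 'b'), add 'ab' as idx 5
Step 6: w='b' (idx 1), next='b' -> output (1, 'b'), add 'bb' as idx 6
Step 7: w='ab' (idx 5), next='a' -> output (5, 'a'), add 'aba' as idx 7
Step 8: w='a' (idx 2), end of input -> output (2, '')


Encoded: [(0, 'b'), (0, 'a'), (1, 'a'), (2, 'a'), (2, 'b'), (1, 'b'), (5, 'a'), (2, '')]


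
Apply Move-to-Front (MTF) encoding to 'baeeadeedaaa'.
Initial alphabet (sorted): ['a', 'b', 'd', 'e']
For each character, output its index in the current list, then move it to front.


MTF encoding:
'b': index 1 in ['a', 'b', 'd', 'e'] -> ['b', 'a', 'd', 'e']
'a': index 1 in ['b', 'a', 'd', 'e'] -> ['a', 'b', 'd', 'e']
'e': index 3 in ['a', 'b', 'd', 'e'] -> ['e', 'a', 'b', 'd']
'e': index 0 in ['e', 'a', 'b', 'd'] -> ['e', 'a', 'b', 'd']
'a': index 1 in ['e', 'a', 'b', 'd'] -> ['a', 'e', 'b', 'd']
'd': index 3 in ['a', 'e', 'b', 'd'] -> ['d', 'a', 'e', 'b']
'e': index 2 in ['d', 'a', 'e', 'b'] -> ['e', 'd', 'a', 'b']
'e': index 0 in ['e', 'd', 'a', 'b'] -> ['e', 'd', 'a', 'b']
'd': index 1 in ['e', 'd', 'a', 'b'] -> ['d', 'e', 'a', 'b']
'a': index 2 in ['d', 'e', 'a', 'b'] -> ['a', 'd', 'e', 'b']
'a': index 0 in ['a', 'd', 'e', 'b'] -> ['a', 'd', 'e', 'b']
'a': index 0 in ['a', 'd', 'e', 'b'] -> ['a', 'd', 'e', 'b']


Output: [1, 1, 3, 0, 1, 3, 2, 0, 1, 2, 0, 0]


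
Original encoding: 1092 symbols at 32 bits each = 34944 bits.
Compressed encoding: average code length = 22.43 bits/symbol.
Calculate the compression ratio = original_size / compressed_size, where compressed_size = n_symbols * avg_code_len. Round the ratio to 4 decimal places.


original_size = n_symbols * orig_bits = 1092 * 32 = 34944 bits
compressed_size = n_symbols * avg_code_len = 1092 * 22.43 = 24493.56 bits
ratio = original_size / compressed_size = 34944 / 24493.56 = 1.4267

Compression ratio = 1.4267


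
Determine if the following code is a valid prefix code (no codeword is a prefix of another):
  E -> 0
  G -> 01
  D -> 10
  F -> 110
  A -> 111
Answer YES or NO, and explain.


Checking each pair (does one codeword prefix another?):
  E='0' vs G='01': prefix -- VIOLATION

NO -- this is NOT a valid prefix code. E (0) is a prefix of G (01).


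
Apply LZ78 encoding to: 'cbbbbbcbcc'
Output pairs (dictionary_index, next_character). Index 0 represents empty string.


LZ78 encoding steps:
Dictionary: {0: ''}
Step 1: w='' (idx 0), next='c' -> output (0, 'c'), add 'c' as idx 1
Step 2: w='' (idx 0), next='b' -> output (0, 'b'), add 'b' as idx 2
Step 3: w='b' (idx 2), next='b' -> output (2, 'b'), add 'bb' as idx 3
Step 4: w='bb' (idx 3), next='c' -> output (3, 'c'), add 'bbc' as idx 4
Step 5: w='b' (idx 2), next='c' -> output (2, 'c'), add 'bc' as idx 5
Step 6: w='c' (idx 1), end of input -> output (1, '')


Encoded: [(0, 'c'), (0, 'b'), (2, 'b'), (3, 'c'), (2, 'c'), (1, '')]


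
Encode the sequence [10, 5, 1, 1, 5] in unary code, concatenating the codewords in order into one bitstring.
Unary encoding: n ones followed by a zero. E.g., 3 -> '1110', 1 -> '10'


Encode each number as n ones followed by a terminating 0:
  10 -> 11111111110 (11 bits)
  5 -> 111110 (6 bits)
  1 -> 10 (2 bits)
  1 -> 10 (2 bits)
  5 -> 111110 (6 bits)
Total length = 11 + 6 + 2 + 2 + 6 = 27 bits.

Unary([10, 5, 1, 1, 5]) = 111111111101111101010111110 (27 bits)


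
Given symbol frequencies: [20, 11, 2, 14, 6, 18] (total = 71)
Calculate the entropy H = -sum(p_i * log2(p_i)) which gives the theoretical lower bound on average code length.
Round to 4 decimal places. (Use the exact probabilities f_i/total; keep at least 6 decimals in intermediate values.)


Per-symbol terms -p_i * log2(p_i) with p_i = f_i/71:
  p = 20/71 = 0.281690: log2(p) = -1.827819, -p*log2(p) = 0.514879
  p = 11/71 = 0.154930: log2(p) = -2.690316, -p*log2(p) = 0.416809
  p = 2/71 = 0.028169: log2(p) = -5.149747, -p*log2(p) = 0.145063
  p = 14/71 = 0.197183: log2(p) = -2.342392, -p*log2(p) = 0.461880
  p = 6/71 = 0.084507: log2(p) = -3.564785, -p*log2(p) = 0.301249
  p = 18/71 = 0.253521: log2(p) = -1.979822, -p*log2(p) = 0.501927
H = 0.514879 + 0.416809 + 0.145063 + 0.461880 + 0.301249 + 0.501927 = 2.341807

H = 2.3418 bits/symbol


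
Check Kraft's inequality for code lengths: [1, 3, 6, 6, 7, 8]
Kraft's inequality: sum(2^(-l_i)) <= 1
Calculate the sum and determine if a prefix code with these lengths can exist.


Sum = 2^(-1) + 2^(-3) + 2^(-6) + 2^(-6) + 2^(-7) + 2^(-8)
    = 0.5 + 0.125 + 0.015625 + 0.015625 + 0.0078125 + 0.00390625
    = 171/256 = 0.66796875
Since 0.66796875 <= 1, Kraft's inequality IS satisfied.
A prefix code with these lengths CAN exist.

Kraft sum = 0.66796875. Satisfied.


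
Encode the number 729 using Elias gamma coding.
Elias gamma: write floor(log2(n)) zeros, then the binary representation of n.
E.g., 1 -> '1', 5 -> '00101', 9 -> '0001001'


num_bits = floor(log2(729)) + 1 = 10
leading_zeros = num_bits - 1 = 9
binary(729) = 1011011001

Elias gamma(729) = '000000000' + '1011011001' = 0000000001011011001 (19 bits)


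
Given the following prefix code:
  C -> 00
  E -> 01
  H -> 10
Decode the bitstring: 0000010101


Decoding step by step:
Bits 00 -> C
Bits 00 -> C
Bits 01 -> E
Bits 01 -> E
Bits 01 -> E


Decoded message: CCEEE


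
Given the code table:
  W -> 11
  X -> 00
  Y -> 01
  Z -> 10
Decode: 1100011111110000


Decoding:
11 -> W
00 -> X
01 -> Y
11 -> W
11 -> W
11 -> W
00 -> X
00 -> X


Result: WXYWWWXX


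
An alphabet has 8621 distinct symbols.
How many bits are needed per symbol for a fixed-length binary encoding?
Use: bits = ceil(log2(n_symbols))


log2(8621) = 13.0736
Bracket: 2^13 = 8192 < 8621 <= 2^14 = 16384
So ceil(log2(8621)) = 14

bits = ceil(log2(8621)) = ceil(13.0736) = 14 bits


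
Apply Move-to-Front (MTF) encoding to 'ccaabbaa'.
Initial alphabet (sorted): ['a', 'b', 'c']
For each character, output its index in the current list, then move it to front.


MTF encoding:
'c': index 2 in ['a', 'b', 'c'] -> ['c', 'a', 'b']
'c': index 0 in ['c', 'a', 'b'] -> ['c', 'a', 'b']
'a': index 1 in ['c', 'a', 'b'] -> ['a', 'c', 'b']
'a': index 0 in ['a', 'c', 'b'] -> ['a', 'c', 'b']
'b': index 2 in ['a', 'c', 'b'] -> ['b', 'a', 'c']
'b': index 0 in ['b', 'a', 'c'] -> ['b', 'a', 'c']
'a': index 1 in ['b', 'a', 'c'] -> ['a', 'b', 'c']
'a': index 0 in ['a', 'b', 'c'] -> ['a', 'b', 'c']


Output: [2, 0, 1, 0, 2, 0, 1, 0]


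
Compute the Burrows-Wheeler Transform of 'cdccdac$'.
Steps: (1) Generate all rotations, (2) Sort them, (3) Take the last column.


Rotations (sorted):
  0: $cdccdac -> last char: c
  1: ac$cdccd -> last char: d
  2: c$cdccda -> last char: a
  3: ccdac$cd -> last char: d
  4: cdac$cdc -> last char: c
  5: cdccdac$ -> last char: $
  6: dac$cdcc -> last char: c
  7: dccdac$c -> last char: c


BWT = cdadc$cc


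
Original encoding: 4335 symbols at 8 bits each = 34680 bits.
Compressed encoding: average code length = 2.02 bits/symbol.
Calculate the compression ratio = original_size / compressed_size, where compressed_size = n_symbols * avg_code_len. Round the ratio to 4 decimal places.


original_size = n_symbols * orig_bits = 4335 * 8 = 34680 bits
compressed_size = n_symbols * avg_code_len = 4335 * 2.02 = 8756.7 bits
ratio = original_size / compressed_size = 34680 / 8756.7 = 3.9604

Compression ratio = 3.9604


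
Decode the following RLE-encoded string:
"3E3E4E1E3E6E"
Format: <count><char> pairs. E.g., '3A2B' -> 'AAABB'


Expanding each <count><char> pair:
  3E -> 'EEE'
  3E -> 'EEE'
  4E -> 'EEEE'
  1E -> 'E'
  3E -> 'EEE'
  6E -> 'EEEEEE'

Decoded = EEEEEEEEEEEEEEEEEEEE


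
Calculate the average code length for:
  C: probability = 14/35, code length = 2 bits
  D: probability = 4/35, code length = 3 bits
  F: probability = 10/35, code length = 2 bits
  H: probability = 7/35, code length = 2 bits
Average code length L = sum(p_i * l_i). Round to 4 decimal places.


Weighted contributions p_i * l_i:
  C: (14/35) * 2 = 28/35
  D: (4/35) * 3 = 12/35
  F: (10/35) * 2 = 20/35
  H: (7/35) * 2 = 14/35
Sum = (28 + 12 + 20 + 14)/35 = 74/35

L = 74/35 = 2.1143 bits/symbol


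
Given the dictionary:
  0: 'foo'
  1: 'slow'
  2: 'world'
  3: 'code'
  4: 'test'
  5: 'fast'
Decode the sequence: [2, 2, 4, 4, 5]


Look up each index in the dictionary:
  2 -> 'world'
  2 -> 'world'
  4 -> 'test'
  4 -> 'test'
  5 -> 'fast'

Decoded: "world world test test fast"


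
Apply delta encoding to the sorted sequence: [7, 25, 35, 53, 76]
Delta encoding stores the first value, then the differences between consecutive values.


First value: 7
Deltas:
  25 - 7 = 18
  35 - 25 = 10
  53 - 35 = 18
  76 - 53 = 23


Delta encoded: [7, 18, 10, 18, 23]


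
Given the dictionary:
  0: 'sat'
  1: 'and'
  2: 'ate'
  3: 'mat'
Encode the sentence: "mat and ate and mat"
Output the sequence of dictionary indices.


Look up each word in the dictionary:
  'mat' -> 3
  'and' -> 1
  'ate' -> 2
  'and' -> 1
  'mat' -> 3

Encoded: [3, 1, 2, 1, 3]


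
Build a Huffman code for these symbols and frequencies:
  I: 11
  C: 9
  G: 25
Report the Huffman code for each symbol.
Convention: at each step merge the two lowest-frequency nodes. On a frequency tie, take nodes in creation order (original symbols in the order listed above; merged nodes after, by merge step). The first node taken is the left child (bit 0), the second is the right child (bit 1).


Huffman tree construction:
Step 1: Merge C(9) + I(11) = 20
Step 2: Merge (C+I)(20) + G(25) = 45
Read each symbol's code off the tree from the root (left child = 0, right child = 1).

Codes:
  I: 01 (length 2)
  C: 00 (length 2)
  G: 1 (length 1)
Average code length: 65/45 = 1.4444 bits/symbol


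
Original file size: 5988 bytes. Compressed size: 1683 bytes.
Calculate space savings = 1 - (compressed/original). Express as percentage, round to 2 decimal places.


ratio = compressed/original = 1683/5988 = 0.281062
savings = 1 - ratio = 1 - 0.281062 = 0.718938
as a percentage: 0.718938 * 100 = 71.89%

Space savings = 1 - 1683/5988 = 71.89%


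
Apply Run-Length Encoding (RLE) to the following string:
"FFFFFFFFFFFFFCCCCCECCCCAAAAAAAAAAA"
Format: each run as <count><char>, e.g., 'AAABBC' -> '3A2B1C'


Scanning runs left to right:
  i=0: run of 'F' x 13 -> '13F'
  i=13: run of 'C' x 5 -> '5C'
  i=18: run of 'E' x 1 -> '1E'
  i=19: run of 'C' x 4 -> '4C'
  i=23: run of 'A' x 11 -> '11A'

RLE = 13F5C1E4C11A


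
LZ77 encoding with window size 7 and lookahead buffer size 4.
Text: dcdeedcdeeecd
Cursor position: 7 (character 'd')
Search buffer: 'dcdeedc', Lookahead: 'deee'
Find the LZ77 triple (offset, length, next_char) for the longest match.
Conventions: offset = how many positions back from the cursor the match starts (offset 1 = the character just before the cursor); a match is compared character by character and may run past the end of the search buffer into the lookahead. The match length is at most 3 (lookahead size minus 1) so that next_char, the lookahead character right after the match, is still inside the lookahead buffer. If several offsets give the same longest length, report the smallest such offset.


Try each offset into the search buffer:
  offset=1 (pos 6, char 'c'): match length 0
  offset=2 (pos 5, char 'd'): match length 1
  offset=3 (pos 4, char 'e'): match length 0
  offset=4 (pos 3, char 'e'): match length 0
  offset=5 (pos 2, char 'd'): match length 3
  offset=6 (pos 1, char 'c'): match length 0
  offset=7 (pos 0, char 'd'): match length 1
Longest match has length 3 at offset 5.
next_char = character at position 7 + 3 = 10 -> 'e'

Best match: offset=5, length=3 (matching 'dee' starting at position 2)
LZ77 triple: (5, 3, 'e')


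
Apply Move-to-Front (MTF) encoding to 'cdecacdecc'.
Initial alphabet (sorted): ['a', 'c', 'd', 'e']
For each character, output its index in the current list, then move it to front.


MTF encoding:
'c': index 1 in ['a', 'c', 'd', 'e'] -> ['c', 'a', 'd', 'e']
'd': index 2 in ['c', 'a', 'd', 'e'] -> ['d', 'c', 'a', 'e']
'e': index 3 in ['d', 'c', 'a', 'e'] -> ['e', 'd', 'c', 'a']
'c': index 2 in ['e', 'd', 'c', 'a'] -> ['c', 'e', 'd', 'a']
'a': index 3 in ['c', 'e', 'd', 'a'] -> ['a', 'c', 'e', 'd']
'c': index 1 in ['a', 'c', 'e', 'd'] -> ['c', 'a', 'e', 'd']
'd': index 3 in ['c', 'a', 'e', 'd'] -> ['d', 'c', 'a', 'e']
'e': index 3 in ['d', 'c', 'a', 'e'] -> ['e', 'd', 'c', 'a']
'c': index 2 in ['e', 'd', 'c', 'a'] -> ['c', 'e', 'd', 'a']
'c': index 0 in ['c', 'e', 'd', 'a'] -> ['c', 'e', 'd', 'a']


Output: [1, 2, 3, 2, 3, 1, 3, 3, 2, 0]


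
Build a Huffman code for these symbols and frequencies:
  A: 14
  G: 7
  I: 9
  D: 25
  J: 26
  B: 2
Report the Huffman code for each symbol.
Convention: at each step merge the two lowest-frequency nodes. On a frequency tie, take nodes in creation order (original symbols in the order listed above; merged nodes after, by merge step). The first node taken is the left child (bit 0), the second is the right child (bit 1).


Huffman tree construction:
Step 1: Merge B(2) + G(7) = 9
Step 2: Merge I(9) + (B+G)(9) = 18
Step 3: Merge A(14) + (I+(B+G))(18) = 32
Step 4: Merge D(25) + J(26) = 51
Step 5: Merge (A+(I+(B+G)))(32) + (D+J)(51) = 83
Read each symbol's code off the tree from the root (left child = 0, right child = 1).

Codes:
  A: 00 (length 2)
  G: 0111 (length 4)
  I: 010 (length 3)
  D: 10 (length 2)
  J: 11 (length 2)
  B: 0110 (length 4)
Average code length: 193/83 = 2.3253 bits/symbol


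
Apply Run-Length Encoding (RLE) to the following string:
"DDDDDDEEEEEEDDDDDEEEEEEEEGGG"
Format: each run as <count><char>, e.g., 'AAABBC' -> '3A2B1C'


Scanning runs left to right:
  i=0: run of 'D' x 6 -> '6D'
  i=6: run of 'E' x 6 -> '6E'
  i=12: run of 'D' x 5 -> '5D'
  i=17: run of 'E' x 8 -> '8E'
  i=25: run of 'G' x 3 -> '3G'

RLE = 6D6E5D8E3G


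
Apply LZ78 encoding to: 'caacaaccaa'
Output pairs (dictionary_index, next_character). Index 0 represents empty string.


LZ78 encoding steps:
Dictionary: {0: ''}
Step 1: w='' (idx 0), next='c' -> output (0, 'c'), add 'c' as idx 1
Step 2: w='' (idx 0), next='a' -> output (0, 'a'), add 'a' as idx 2
Step 3: w='a' (idx 2), next='c' -> output (2, 'c'), add 'ac' as idx 3
Step 4: w='a' (idx 2), next='a' -> output (2, 'a'), add 'aa' as idx 4
Step 5: w='c' (idx 1), next='c' -> output (1, 'c'), add 'cc' as idx 5
Step 6: w='aa' (idx 4), end of input -> output (4, '')


Encoded: [(0, 'c'), (0, 'a'), (2, 'c'), (2, 'a'), (1, 'c'), (4, '')]


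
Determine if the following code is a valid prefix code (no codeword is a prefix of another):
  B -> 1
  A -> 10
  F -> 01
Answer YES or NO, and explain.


Checking each pair (does one codeword prefix another?):
  B='1' vs A='10': prefix -- VIOLATION

NO -- this is NOT a valid prefix code. B (1) is a prefix of A (10).


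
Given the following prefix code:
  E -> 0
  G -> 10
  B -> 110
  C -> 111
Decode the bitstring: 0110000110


Decoding step by step:
Bits 0 -> E
Bits 110 -> B
Bits 0 -> E
Bits 0 -> E
Bits 0 -> E
Bits 110 -> B


Decoded message: EBEEEB


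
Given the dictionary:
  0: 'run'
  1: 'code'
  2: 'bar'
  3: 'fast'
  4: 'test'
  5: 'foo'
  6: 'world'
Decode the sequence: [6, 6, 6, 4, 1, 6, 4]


Look up each index in the dictionary:
  6 -> 'world'
  6 -> 'world'
  6 -> 'world'
  4 -> 'test'
  1 -> 'code'
  6 -> 'world'
  4 -> 'test'

Decoded: "world world world test code world test"


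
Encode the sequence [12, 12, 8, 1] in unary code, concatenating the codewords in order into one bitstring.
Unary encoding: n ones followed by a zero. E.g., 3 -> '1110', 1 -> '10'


Encode each number as n ones followed by a terminating 0:
  12 -> 1111111111110 (13 bits)
  12 -> 1111111111110 (13 bits)
  8 -> 111111110 (9 bits)
  1 -> 10 (2 bits)
Total length = 13 + 13 + 9 + 2 = 37 bits.

Unary([12, 12, 8, 1]) = 1111111111110111111111111011111111010 (37 bits)


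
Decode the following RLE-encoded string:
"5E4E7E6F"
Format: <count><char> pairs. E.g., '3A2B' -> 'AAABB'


Expanding each <count><char> pair:
  5E -> 'EEEEE'
  4E -> 'EEEE'
  7E -> 'EEEEEEE'
  6F -> 'FFFFFF'

Decoded = EEEEEEEEEEEEEEEEFFFFFF


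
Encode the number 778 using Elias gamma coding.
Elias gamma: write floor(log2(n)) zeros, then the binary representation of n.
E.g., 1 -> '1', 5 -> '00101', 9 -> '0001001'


num_bits = floor(log2(778)) + 1 = 10
leading_zeros = num_bits - 1 = 9
binary(778) = 1100001010

Elias gamma(778) = '000000000' + '1100001010' = 0000000001100001010 (19 bits)


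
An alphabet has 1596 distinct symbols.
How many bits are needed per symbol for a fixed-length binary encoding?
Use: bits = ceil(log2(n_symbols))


log2(1596) = 10.6402
Bracket: 2^10 = 1024 < 1596 <= 2^11 = 2048
So ceil(log2(1596)) = 11

bits = ceil(log2(1596)) = ceil(10.6402) = 11 bits


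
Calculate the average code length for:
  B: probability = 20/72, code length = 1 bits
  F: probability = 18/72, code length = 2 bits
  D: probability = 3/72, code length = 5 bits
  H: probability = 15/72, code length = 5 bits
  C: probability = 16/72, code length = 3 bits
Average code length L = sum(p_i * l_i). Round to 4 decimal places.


Weighted contributions p_i * l_i:
  B: (20/72) * 1 = 20/72
  F: (18/72) * 2 = 36/72
  D: (3/72) * 5 = 15/72
  H: (15/72) * 5 = 75/72
  C: (16/72) * 3 = 48/72
Sum = (20 + 36 + 15 + 75 + 48)/72 = 194/72

L = 194/72 = 2.6944 bits/symbol


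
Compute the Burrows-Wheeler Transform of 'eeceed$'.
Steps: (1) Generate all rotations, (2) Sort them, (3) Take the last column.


Rotations (sorted):
  0: $eeceed -> last char: d
  1: ceed$ee -> last char: e
  2: d$eecee -> last char: e
  3: eceed$e -> last char: e
  4: ed$eece -> last char: e
  5: eeceed$ -> last char: $
  6: eed$eec -> last char: c


BWT = deeee$c


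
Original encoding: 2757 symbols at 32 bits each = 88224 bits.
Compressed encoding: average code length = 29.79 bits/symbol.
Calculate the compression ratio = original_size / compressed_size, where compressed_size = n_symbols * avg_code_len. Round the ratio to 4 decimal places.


original_size = n_symbols * orig_bits = 2757 * 32 = 88224 bits
compressed_size = n_symbols * avg_code_len = 2757 * 29.79 = 82131.03 bits
ratio = original_size / compressed_size = 88224 / 82131.03 = 1.0742

Compression ratio = 1.0742


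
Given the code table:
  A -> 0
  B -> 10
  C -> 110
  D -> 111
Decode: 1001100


Decoding:
10 -> B
0 -> A
110 -> C
0 -> A


Result: BACA


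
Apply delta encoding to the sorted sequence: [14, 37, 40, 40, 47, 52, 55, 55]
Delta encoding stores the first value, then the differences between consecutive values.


First value: 14
Deltas:
  37 - 14 = 23
  40 - 37 = 3
  40 - 40 = 0
  47 - 40 = 7
  52 - 47 = 5
  55 - 52 = 3
  55 - 55 = 0


Delta encoded: [14, 23, 3, 0, 7, 5, 3, 0]


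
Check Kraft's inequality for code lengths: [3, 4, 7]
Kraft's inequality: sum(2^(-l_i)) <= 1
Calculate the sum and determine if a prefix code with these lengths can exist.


Sum = 2^(-3) + 2^(-4) + 2^(-7)
    = 0.125 + 0.0625 + 0.0078125
    = 25/128 = 0.1953125
Since 0.1953125 <= 1, Kraft's inequality IS satisfied.
A prefix code with these lengths CAN exist.

Kraft sum = 0.1953125. Satisfied.


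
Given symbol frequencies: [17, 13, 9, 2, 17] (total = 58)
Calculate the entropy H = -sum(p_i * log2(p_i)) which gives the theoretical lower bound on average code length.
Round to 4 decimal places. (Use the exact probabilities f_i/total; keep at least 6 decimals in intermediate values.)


Per-symbol terms -p_i * log2(p_i) with p_i = f_i/58:
  p = 17/58 = 0.293103: log2(p) = -1.770518, -p*log2(p) = 0.518945
  p = 13/58 = 0.224138: log2(p) = -2.157541, -p*log2(p) = 0.483587
  p = 9/58 = 0.155172: log2(p) = -2.688056, -p*log2(p) = 0.417112
  p = 2/58 = 0.034483: log2(p) = -4.857981, -p*log2(p) = 0.167517
  p = 17/58 = 0.293103: log2(p) = -1.770518, -p*log2(p) = 0.518945
H = 0.518945 + 0.483587 + 0.417112 + 0.167517 + 0.518945 = 2.106106

H = 2.1061 bits/symbol


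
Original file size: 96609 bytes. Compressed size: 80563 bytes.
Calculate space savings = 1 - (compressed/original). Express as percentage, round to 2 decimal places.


ratio = compressed/original = 80563/96609 = 0.833908
savings = 1 - ratio = 1 - 0.833908 = 0.166092
as a percentage: 0.166092 * 100 = 16.61%

Space savings = 1 - 80563/96609 = 16.61%


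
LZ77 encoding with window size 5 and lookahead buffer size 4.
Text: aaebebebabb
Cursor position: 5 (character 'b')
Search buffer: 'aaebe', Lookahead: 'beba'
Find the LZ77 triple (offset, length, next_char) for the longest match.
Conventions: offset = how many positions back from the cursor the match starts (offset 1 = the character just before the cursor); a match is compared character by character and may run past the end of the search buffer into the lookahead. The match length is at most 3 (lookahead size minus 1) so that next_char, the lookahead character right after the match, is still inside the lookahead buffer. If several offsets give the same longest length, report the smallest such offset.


Try each offset into the search buffer:
  offset=1 (pos 4, char 'e'): match length 0
  offset=2 (pos 3, char 'b'): match length 3
  offset=3 (pos 2, char 'e'): match length 0
  offset=4 (pos 1, char 'a'): match length 0
  offset=5 (pos 0, char 'a'): match length 0
Longest match has length 3 at offset 2.
next_char = character at position 5 + 3 = 8 -> 'a'

Best match: offset=2, length=3 (matching 'beb' starting at position 3)
LZ77 triple: (2, 3, 'a')
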